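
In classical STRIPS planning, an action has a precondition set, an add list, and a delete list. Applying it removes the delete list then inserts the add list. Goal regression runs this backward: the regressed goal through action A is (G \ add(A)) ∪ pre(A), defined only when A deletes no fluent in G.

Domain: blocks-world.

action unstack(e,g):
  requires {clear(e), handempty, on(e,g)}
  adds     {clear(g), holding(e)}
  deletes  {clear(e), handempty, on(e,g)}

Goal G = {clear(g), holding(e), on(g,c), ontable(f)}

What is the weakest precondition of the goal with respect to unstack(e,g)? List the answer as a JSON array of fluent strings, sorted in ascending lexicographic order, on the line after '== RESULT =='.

Regress:
  G ∩ del = {}  (empty — regression defined)
  G \ add = {clear(g), holding(e), on(g,c), ontable(f)} \ {clear(g), holding(e)} = {on(g,c), ontable(f)}
  ∪ pre   = {on(g,c), ontable(f)} ∪ {clear(e), handempty, on(e,g)}
          = {clear(e), handempty, on(e,g), on(g,c), ontable(f)}

== RESULT ==
["clear(e)", "handempty", "on(e,g)", "on(g,c)", "ontable(f)"]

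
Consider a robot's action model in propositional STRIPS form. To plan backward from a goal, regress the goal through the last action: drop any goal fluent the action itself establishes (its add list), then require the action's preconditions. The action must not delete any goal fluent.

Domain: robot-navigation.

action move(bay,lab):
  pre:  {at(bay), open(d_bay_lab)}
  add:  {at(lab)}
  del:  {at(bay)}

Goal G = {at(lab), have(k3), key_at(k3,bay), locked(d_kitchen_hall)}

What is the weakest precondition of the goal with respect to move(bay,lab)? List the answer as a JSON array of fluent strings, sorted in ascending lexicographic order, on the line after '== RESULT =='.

Compute (G \ add) ∪ pre:
  G ∩ del = {}  (empty — regression defined)
  G \ add = {at(lab), have(k3), key_at(k3,bay), locked(d_kitchen_hall)} \ {at(lab)} = {have(k3), key_at(k3,bay), locked(d_kitchen_hall)}
  ∪ pre   = {have(k3), key_at(k3,bay), locked(d_kitchen_hall)} ∪ {at(bay), open(d_bay_lab)}
          = {at(bay), have(k3), key_at(k3,bay), locked(d_kitchen_hall), open(d_bay_lab)}

== RESULT ==
["at(bay)", "have(k3)", "key_at(k3,bay)", "locked(d_kitchen_hall)", "open(d_bay_lab)"]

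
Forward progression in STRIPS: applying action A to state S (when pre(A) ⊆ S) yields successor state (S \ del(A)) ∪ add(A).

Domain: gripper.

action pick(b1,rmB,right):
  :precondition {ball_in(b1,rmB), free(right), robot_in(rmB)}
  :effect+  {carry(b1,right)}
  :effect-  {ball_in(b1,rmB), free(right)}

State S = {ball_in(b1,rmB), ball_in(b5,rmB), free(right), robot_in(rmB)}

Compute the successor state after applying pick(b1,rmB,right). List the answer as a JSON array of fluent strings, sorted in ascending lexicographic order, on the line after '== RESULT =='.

Progress:
  pre ⊆ S: {ball_in(b1,rmB), free(right), robot_in(rmB)} ⊆ S  — applicable
  S \ del = {ball_in(b5,rmB), robot_in(rmB)}
  ∪ add   = {ball_in(b5,rmB), carry(b1,right), robot_in(rmB)}

== RESULT ==
["ball_in(b5,rmB)", "carry(b1,right)", "robot_in(rmB)"]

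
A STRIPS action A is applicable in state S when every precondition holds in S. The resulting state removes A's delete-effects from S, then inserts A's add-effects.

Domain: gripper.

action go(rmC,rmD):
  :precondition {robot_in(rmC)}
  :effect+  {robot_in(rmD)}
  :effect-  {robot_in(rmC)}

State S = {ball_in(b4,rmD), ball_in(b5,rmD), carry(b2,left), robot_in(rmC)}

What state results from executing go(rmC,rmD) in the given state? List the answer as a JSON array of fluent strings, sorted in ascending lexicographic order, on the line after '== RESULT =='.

Compute (S \ del) ∪ add:
  pre ⊆ S: {robot_in(rmC)} ⊆ S  — applicable
  S \ del = {ball_in(b4,rmD), ball_in(b5,rmD), carry(b2,left)}
  ∪ add   = {ball_in(b4,rmD), ball_in(b5,rmD), carry(b2,left), robot_in(rmD)}

== RESULT ==
["ball_in(b4,rmD)", "ball_in(b5,rmD)", "carry(b2,left)", "robot_in(rmD)"]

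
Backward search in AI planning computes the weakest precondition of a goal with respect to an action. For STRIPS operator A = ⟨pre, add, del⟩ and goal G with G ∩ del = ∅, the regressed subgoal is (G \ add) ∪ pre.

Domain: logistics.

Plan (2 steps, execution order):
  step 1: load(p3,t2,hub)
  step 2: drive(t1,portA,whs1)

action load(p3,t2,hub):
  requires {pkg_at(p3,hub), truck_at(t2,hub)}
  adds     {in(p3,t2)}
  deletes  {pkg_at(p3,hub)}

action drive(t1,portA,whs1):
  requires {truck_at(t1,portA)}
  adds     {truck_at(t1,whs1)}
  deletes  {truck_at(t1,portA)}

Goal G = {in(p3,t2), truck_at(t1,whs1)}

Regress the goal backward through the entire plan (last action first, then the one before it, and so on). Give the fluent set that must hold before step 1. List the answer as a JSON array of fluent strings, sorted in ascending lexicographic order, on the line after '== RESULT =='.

Work backward from the goal:
  through step 2 (drive(t1,portA,whs1)): drop {truck_at(t1,whs1)}, keep {in(p3,t2)}, require {truck_at(t1,portA)}
    → {in(p3,t2), truck_at(t1,portA)}
  through step 1 (load(p3,t2,hub)): drop {in(p3,t2)}, keep {truck_at(t1,portA)}, require {pkg_at(p3,hub), truck_at(t2,hub)}
    → {pkg_at(p3,hub), truck_at(t1,portA), truck_at(t2,hub)}

== RESULT ==
["pkg_at(p3,hub)", "truck_at(t1,portA)", "truck_at(t2,hub)"]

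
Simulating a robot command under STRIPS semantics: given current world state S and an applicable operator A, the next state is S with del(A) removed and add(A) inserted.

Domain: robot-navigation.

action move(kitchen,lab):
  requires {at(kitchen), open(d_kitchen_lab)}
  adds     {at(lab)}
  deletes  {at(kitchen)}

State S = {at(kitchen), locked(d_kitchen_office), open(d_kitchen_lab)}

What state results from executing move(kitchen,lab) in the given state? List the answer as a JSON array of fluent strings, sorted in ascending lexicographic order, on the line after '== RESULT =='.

Progress:
  pre ⊆ S: {at(kitchen), open(d_kitchen_lab)} ⊆ S  — applicable
  S \ del = {locked(d_kitchen_office), open(d_kitchen_lab)}
  ∪ add   = {at(lab), locked(d_kitchen_office), open(d_kitchen_lab)}

== RESULT ==
["at(lab)", "locked(d_kitchen_office)", "open(d_kitchen_lab)"]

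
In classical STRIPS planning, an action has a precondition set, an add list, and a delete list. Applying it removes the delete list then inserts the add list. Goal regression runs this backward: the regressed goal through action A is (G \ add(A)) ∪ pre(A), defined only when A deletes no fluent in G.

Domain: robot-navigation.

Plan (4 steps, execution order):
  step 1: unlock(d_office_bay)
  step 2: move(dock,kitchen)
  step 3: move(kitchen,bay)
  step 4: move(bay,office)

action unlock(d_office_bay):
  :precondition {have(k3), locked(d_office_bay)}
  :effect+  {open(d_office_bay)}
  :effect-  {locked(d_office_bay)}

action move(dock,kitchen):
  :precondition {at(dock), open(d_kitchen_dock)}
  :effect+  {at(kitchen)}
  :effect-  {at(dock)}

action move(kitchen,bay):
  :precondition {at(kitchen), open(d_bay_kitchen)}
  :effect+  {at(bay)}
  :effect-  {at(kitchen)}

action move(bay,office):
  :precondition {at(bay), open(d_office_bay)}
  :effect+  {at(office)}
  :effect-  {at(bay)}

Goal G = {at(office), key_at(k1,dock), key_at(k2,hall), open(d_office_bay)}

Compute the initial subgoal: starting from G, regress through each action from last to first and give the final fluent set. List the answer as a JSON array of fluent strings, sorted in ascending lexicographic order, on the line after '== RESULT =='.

Work backward from the goal:
  through step 4 (move(bay,office)): drop {at(office)}, keep {key_at(k1,dock), key_at(k2,hall), open(d_office_bay)}, require {at(bay), open(d_office_bay)}
    → {at(bay), key_at(k1,dock), key_at(k2,hall), open(d_office_bay)}
  through step 3 (move(kitchen,bay)): drop {at(bay)}, keep {key_at(k1,dock), key_at(k2,hall), open(d_office_bay)}, require {at(kitchen), open(d_bay_kitchen)}
    → {at(kitchen), key_at(k1,dock), key_at(k2,hall), open(d_bay_kitchen), open(d_office_bay)}
  through step 2 (move(dock,kitchen)): drop {at(kitchen)}, keep {key_at(k1,dock), key_at(k2,hall), open(d_bay_kitchen), open(d_office_bay)}, require {at(dock), open(d_kitchen_dock)}
    → {at(dock), key_at(k1,dock), key_at(k2,hall), open(d_bay_kitchen), open(d_kitchen_dock), open(d_office_bay)}
  through step 1 (unlock(d_office_bay)): drop {open(d_office_bay)}, keep {at(dock), key_at(k1,dock), key_at(k2,hall), open(d_bay_kitchen), open(d_kitchen_dock)}, require {have(k3), locked(d_office_bay)}
    → {at(dock), have(k3), key_at(k1,dock), key_at(k2,hall), locked(d_office_bay), open(d_bay_kitchen), open(d_kitchen_dock)}

== RESULT ==
["at(dock)", "have(k3)", "key_at(k1,dock)", "key_at(k2,hall)", "locked(d_office_bay)", "open(d_bay_kitchen)", "open(d_kitchen_dock)"]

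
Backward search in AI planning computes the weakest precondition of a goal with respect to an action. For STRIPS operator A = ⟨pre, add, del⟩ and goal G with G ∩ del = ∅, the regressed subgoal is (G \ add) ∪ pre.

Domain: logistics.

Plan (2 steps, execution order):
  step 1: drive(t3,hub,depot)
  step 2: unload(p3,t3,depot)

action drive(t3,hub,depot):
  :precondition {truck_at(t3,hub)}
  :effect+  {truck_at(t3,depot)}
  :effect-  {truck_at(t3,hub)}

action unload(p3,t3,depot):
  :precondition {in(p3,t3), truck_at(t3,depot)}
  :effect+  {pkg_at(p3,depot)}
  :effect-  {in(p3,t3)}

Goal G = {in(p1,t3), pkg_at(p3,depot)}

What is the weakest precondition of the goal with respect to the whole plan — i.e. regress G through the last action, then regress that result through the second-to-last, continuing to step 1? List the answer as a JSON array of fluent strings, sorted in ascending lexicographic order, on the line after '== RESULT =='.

Work backward from the goal:
  through step 2 (unload(p3,t3,depot)): drop {pkg_at(p3,depot)}, keep {in(p1,t3)}, require {in(p3,t3), truck_at(t3,depot)}
    → {in(p1,t3), in(p3,t3), truck_at(t3,depot)}
  through step 1 (drive(t3,hub,depot)): drop {truck_at(t3,depot)}, keep {in(p1,t3), in(p3,t3)}, require {truck_at(t3,hub)}
    → {in(p1,t3), in(p3,t3), truck_at(t3,hub)}

== RESULT ==
["in(p1,t3)", "in(p3,t3)", "truck_at(t3,hub)"]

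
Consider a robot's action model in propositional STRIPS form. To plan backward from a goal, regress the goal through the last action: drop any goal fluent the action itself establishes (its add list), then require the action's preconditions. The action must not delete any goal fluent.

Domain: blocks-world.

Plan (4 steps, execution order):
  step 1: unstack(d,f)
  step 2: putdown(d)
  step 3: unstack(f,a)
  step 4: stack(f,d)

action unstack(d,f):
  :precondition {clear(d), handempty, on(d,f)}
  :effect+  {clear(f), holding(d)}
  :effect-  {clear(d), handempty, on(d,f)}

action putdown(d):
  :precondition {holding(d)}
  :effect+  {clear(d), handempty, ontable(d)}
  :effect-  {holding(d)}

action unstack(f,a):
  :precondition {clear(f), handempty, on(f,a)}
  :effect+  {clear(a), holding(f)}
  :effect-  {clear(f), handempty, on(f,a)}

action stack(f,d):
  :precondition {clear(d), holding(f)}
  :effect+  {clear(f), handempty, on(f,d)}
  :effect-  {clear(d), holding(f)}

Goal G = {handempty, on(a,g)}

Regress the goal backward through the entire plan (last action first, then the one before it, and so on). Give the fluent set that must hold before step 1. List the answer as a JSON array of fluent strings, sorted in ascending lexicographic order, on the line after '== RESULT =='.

Work backward from the goal:
  through step 4 (stack(f,d)): drop {handempty}, keep {on(a,g)}, require {clear(d), holding(f)}
    → {clear(d), holding(f), on(a,g)}
  through step 3 (unstack(f,a)): drop {holding(f)}, keep {clear(d), on(a,g)}, require {clear(f), handempty, on(f,a)}
    → {clear(d), clear(f), handempty, on(a,g), on(f,a)}
  through step 2 (putdown(d)): drop {clear(d), handempty}, keep {clear(f), on(a,g), on(f,a)}, require {holding(d)}
    → {clear(f), holding(d), on(a,g), on(f,a)}
  through step 1 (unstack(d,f)): drop {clear(f), holding(d)}, keep {on(a,g), on(f,a)}, require {clear(d), handempty, on(d,f)}
    → {clear(d), handempty, on(a,g), on(d,f), on(f,a)}

== RESULT ==
["clear(d)", "handempty", "on(a,g)", "on(d,f)", "on(f,a)"]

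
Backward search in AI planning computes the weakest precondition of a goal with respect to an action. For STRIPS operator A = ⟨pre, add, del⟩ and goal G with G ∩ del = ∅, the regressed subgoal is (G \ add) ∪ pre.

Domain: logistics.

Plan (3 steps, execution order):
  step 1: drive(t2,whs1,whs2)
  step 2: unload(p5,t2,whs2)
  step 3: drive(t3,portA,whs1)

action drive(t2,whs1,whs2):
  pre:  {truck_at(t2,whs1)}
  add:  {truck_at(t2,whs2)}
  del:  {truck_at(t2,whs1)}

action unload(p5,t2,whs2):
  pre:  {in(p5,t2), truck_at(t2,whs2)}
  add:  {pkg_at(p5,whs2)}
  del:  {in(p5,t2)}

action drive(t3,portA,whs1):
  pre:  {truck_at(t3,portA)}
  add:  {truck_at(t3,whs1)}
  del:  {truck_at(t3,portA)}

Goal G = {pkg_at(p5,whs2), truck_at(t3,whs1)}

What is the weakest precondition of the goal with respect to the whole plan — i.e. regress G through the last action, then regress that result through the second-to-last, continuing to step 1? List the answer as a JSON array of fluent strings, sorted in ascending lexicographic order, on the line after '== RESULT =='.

Work backward from the goal:
  through step 3 (drive(t3,portA,whs1)): drop {truck_at(t3,whs1)}, keep {pkg_at(p5,whs2)}, require {truck_at(t3,portA)}
    → {pkg_at(p5,whs2), truck_at(t3,portA)}
  through step 2 (unload(p5,t2,whs2)): drop {pkg_at(p5,whs2)}, keep {truck_at(t3,portA)}, require {in(p5,t2), truck_at(t2,whs2)}
    → {in(p5,t2), truck_at(t2,whs2), truck_at(t3,portA)}
  through step 1 (drive(t2,whs1,whs2)): drop {truck_at(t2,whs2)}, keep {in(p5,t2), truck_at(t3,portA)}, require {truck_at(t2,whs1)}
    → {in(p5,t2), truck_at(t2,whs1), truck_at(t3,portA)}

== RESULT ==
["in(p5,t2)", "truck_at(t2,whs1)", "truck_at(t3,portA)"]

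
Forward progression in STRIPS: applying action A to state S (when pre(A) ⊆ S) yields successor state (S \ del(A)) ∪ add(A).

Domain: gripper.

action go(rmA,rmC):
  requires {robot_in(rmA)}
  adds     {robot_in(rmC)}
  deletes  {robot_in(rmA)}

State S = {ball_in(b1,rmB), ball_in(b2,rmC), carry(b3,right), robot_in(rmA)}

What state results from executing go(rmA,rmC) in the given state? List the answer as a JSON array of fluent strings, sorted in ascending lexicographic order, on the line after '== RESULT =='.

Compute (S \ del) ∪ add:
  pre ⊆ S: {robot_in(rmA)} ⊆ S  — applicable
  S \ del = {ball_in(b1,rmB), ball_in(b2,rmC), carry(b3,right)}
  ∪ add   = {ball_in(b1,rmB), ball_in(b2,rmC), carry(b3,right), robot_in(rmC)}

== RESULT ==
["ball_in(b1,rmB)", "ball_in(b2,rmC)", "carry(b3,right)", "robot_in(rmC)"]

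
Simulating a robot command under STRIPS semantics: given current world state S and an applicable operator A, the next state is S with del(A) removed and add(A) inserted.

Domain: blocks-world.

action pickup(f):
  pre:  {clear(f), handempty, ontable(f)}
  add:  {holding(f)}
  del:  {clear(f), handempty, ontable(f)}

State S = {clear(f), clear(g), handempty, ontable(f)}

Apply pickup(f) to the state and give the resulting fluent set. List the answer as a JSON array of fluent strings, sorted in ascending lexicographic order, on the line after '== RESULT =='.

Compute (S \ del) ∪ add:
  pre ⊆ S: {clear(f), handempty, ontable(f)} ⊆ S  — applicable
  S \ del = {clear(g)}
  ∪ add   = {clear(g), holding(f)}

== RESULT ==
["clear(g)", "holding(f)"]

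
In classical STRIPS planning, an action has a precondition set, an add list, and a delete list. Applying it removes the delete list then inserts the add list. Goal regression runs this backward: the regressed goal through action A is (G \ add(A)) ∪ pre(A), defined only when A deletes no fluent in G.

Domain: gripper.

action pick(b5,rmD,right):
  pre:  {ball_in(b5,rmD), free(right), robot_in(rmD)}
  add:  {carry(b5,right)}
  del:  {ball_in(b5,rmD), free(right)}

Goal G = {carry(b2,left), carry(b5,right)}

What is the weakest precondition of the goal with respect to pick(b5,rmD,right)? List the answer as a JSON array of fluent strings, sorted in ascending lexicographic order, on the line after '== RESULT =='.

Compute (G \ add) ∪ pre:
  G ∩ del = {}  (empty — regression defined)
  G \ add = {carry(b2,left), carry(b5,right)} \ {carry(b5,right)} = {carry(b2,left)}
  ∪ pre   = {carry(b2,left)} ∪ {ball_in(b5,rmD), free(right), robot_in(rmD)}
          = {ball_in(b5,rmD), carry(b2,left), free(right), robot_in(rmD)}

== RESULT ==
["ball_in(b5,rmD)", "carry(b2,left)", "free(right)", "robot_in(rmD)"]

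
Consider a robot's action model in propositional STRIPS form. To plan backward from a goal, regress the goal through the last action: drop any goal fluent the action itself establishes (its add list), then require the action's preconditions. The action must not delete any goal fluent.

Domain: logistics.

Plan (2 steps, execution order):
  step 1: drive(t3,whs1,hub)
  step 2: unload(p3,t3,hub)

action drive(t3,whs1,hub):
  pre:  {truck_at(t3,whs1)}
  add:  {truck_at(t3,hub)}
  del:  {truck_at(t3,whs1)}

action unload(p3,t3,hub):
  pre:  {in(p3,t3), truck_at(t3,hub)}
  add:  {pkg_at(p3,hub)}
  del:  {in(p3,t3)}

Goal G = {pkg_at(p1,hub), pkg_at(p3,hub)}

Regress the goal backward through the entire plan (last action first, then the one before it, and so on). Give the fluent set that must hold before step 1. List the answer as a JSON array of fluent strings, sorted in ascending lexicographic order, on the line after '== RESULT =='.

Regress step by step:
  through step 2 (unload(p3,t3,hub)): drop {pkg_at(p3,hub)}, keep {pkg_at(p1,hub)}, require {in(p3,t3), truck_at(t3,hub)}
    → {in(p3,t3), pkg_at(p1,hub), truck_at(t3,hub)}
  through step 1 (drive(t3,whs1,hub)): drop {truck_at(t3,hub)}, keep {in(p3,t3), pkg_at(p1,hub)}, require {truck_at(t3,whs1)}
    → {in(p3,t3), pkg_at(p1,hub), truck_at(t3,whs1)}

== RESULT ==
["in(p3,t3)", "pkg_at(p1,hub)", "truck_at(t3,whs1)"]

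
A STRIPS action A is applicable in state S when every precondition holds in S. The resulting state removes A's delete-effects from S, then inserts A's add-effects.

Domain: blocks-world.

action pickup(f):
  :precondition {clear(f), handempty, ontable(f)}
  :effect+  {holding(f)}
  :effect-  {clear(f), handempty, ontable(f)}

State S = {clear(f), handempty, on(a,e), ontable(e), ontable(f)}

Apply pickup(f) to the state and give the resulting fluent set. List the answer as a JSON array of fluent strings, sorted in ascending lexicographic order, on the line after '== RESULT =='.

Progress:
  pre ⊆ S: {clear(f), handempty, ontable(f)} ⊆ S  — applicable
  S \ del = {on(a,e), ontable(e)}
  ∪ add   = {holding(f), on(a,e), ontable(e)}

== RESULT ==
["holding(f)", "on(a,e)", "ontable(e)"]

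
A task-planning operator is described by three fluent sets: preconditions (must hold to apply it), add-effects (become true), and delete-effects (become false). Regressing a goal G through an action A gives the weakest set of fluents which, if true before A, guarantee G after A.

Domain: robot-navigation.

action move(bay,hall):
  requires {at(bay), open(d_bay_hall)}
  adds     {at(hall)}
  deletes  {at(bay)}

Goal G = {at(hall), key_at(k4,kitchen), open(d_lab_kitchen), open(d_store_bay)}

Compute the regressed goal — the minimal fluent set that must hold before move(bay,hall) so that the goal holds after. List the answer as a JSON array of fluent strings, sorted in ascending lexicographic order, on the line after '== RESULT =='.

Regress:
  G ∩ del = {}  (empty — regression defined)
  G \ add = {at(hall), key_at(k4,kitchen), open(d_lab_kitchen), open(d_store_bay)} \ {at(hall)} = {key_at(k4,kitchen), open(d_lab_kitchen), open(d_store_bay)}
  ∪ pre   = {key_at(k4,kitchen), open(d_lab_kitchen), open(d_store_bay)} ∪ {at(bay), open(d_bay_hall)}
          = {at(bay), key_at(k4,kitchen), open(d_bay_hall), open(d_lab_kitchen), open(d_store_bay)}

== RESULT ==
["at(bay)", "key_at(k4,kitchen)", "open(d_bay_hall)", "open(d_lab_kitchen)", "open(d_store_bay)"]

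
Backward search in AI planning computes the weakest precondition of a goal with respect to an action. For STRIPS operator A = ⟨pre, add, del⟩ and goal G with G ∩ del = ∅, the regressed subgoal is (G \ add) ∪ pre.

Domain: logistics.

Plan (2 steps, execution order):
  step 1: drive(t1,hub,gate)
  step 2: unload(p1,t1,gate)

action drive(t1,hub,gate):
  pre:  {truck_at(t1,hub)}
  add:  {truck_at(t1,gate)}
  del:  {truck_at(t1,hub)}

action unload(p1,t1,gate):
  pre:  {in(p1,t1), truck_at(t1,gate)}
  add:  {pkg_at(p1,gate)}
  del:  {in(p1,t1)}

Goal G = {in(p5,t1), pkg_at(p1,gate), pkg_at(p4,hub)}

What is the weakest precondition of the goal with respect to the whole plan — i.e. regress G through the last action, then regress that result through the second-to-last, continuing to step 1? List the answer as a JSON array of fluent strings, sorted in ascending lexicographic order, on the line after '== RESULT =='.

Work backward from the goal:
  through step 2 (unload(p1,t1,gate)): drop {pkg_at(p1,gate)}, keep {in(p5,t1), pkg_at(p4,hub)}, require {in(p1,t1), truck_at(t1,gate)}
    → {in(p1,t1), in(p5,t1), pkg_at(p4,hub), truck_at(t1,gate)}
  through step 1 (drive(t1,hub,gate)): drop {truck_at(t1,gate)}, keep {in(p1,t1), in(p5,t1), pkg_at(p4,hub)}, require {truck_at(t1,hub)}
    → {in(p1,t1), in(p5,t1), pkg_at(p4,hub), truck_at(t1,hub)}

== RESULT ==
["in(p1,t1)", "in(p5,t1)", "pkg_at(p4,hub)", "truck_at(t1,hub)"]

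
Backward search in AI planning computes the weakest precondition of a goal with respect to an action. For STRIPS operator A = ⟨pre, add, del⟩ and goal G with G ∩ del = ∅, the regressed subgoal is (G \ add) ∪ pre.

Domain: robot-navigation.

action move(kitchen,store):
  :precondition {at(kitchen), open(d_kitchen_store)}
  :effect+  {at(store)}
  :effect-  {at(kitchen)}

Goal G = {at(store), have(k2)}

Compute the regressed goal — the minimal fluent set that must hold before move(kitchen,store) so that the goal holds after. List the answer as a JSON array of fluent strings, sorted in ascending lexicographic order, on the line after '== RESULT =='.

Compute (G \ add) ∪ pre:
  G ∩ del = {}  (empty — regression defined)
  G \ add = {at(store), have(k2)} \ {at(store)} = {have(k2)}
  ∪ pre   = {have(k2)} ∪ {at(kitchen), open(d_kitchen_store)}
          = {at(kitchen), have(k2), open(d_kitchen_store)}

== RESULT ==
["at(kitchen)", "have(k2)", "open(d_kitchen_store)"]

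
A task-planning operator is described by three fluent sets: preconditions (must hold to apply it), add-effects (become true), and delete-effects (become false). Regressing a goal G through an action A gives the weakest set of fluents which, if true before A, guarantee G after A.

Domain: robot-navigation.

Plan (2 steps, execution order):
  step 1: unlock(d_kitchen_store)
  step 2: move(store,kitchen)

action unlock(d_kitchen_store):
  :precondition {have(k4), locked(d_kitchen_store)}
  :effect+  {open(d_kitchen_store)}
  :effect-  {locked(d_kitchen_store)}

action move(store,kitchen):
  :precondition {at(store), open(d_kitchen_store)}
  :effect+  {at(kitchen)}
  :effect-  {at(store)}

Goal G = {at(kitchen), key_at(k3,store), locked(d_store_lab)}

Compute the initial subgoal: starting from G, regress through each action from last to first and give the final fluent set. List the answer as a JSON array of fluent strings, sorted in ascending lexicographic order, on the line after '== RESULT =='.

Work backward from the goal:
  through step 2 (move(store,kitchen)): drop {at(kitchen)}, keep {key_at(k3,store), locked(d_store_lab)}, require {at(store), open(d_kitchen_store)}
    → {at(store), key_at(k3,store), locked(d_store_lab), open(d_kitchen_store)}
  through step 1 (unlock(d_kitchen_store)): drop {open(d_kitchen_store)}, keep {at(store), key_at(k3,store), locked(d_store_lab)}, require {have(k4), locked(d_kitchen_store)}
    → {at(store), have(k4), key_at(k3,store), locked(d_kitchen_store), locked(d_store_lab)}

== RESULT ==
["at(store)", "have(k4)", "key_at(k3,store)", "locked(d_kitchen_store)", "locked(d_store_lab)"]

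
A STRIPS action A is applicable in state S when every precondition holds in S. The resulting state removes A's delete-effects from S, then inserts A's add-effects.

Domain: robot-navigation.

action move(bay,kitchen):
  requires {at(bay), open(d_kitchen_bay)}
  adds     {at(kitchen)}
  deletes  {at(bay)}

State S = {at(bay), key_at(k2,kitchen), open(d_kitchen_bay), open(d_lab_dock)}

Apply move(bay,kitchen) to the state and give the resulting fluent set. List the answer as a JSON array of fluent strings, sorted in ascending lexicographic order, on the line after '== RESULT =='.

Compute (S \ del) ∪ add:
  pre ⊆ S: {at(bay), open(d_kitchen_bay)} ⊆ S  — applicable
  S \ del = {key_at(k2,kitchen), open(d_kitchen_bay), open(d_lab_dock)}
  ∪ add   = {at(kitchen), key_at(k2,kitchen), open(d_kitchen_bay), open(d_lab_dock)}

== RESULT ==
["at(kitchen)", "key_at(k2,kitchen)", "open(d_kitchen_bay)", "open(d_lab_dock)"]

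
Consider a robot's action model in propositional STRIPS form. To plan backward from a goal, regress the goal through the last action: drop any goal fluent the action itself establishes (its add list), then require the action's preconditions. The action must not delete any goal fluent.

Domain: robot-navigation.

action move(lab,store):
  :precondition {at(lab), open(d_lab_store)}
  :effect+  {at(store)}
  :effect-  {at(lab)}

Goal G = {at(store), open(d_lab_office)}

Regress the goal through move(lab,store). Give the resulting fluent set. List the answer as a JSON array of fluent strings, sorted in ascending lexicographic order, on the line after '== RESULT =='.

Regress:
  G ∩ del = {}  (empty — regression defined)
  G \ add = {at(store), open(d_lab_office)} \ {at(store)} = {open(d_lab_office)}
  ∪ pre   = {open(d_lab_office)} ∪ {at(lab), open(d_lab_store)}
          = {at(lab), open(d_lab_office), open(d_lab_store)}

== RESULT ==
["at(lab)", "open(d_lab_office)", "open(d_lab_store)"]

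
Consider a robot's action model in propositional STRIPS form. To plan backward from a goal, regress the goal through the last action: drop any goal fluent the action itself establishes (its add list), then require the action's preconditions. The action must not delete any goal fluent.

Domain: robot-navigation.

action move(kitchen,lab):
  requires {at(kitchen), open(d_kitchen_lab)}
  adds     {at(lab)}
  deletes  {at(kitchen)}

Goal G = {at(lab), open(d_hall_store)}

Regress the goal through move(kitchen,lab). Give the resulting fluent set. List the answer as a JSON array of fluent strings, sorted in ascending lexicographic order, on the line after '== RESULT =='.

Compute (G \ add) ∪ pre:
  G ∩ del = {}  (empty — regression defined)
  G \ add = {at(lab), open(d_hall_store)} \ {at(lab)} = {open(d_hall_store)}
  ∪ pre   = {open(d_hall_store)} ∪ {at(kitchen), open(d_kitchen_lab)}
          = {at(kitchen), open(d_hall_store), open(d_kitchen_lab)}

== RESULT ==
["at(kitchen)", "open(d_hall_store)", "open(d_kitchen_lab)"]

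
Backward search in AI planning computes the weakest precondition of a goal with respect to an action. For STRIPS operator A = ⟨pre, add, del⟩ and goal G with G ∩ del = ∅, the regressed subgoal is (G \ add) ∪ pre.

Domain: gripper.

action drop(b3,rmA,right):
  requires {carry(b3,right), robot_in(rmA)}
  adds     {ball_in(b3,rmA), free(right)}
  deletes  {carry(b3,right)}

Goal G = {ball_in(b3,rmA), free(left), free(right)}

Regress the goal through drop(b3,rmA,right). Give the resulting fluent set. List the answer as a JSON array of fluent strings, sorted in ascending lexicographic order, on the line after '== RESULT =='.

Regress:
  G ∩ del = {}  (empty — regression defined)
  G \ add = {ball_in(b3,rmA), free(left), free(right)} \ {ball_in(b3,rmA), free(right)} = {free(left)}
  ∪ pre   = {free(left)} ∪ {carry(b3,right), robot_in(rmA)}
          = {carry(b3,right), free(left), robot_in(rmA)}

== RESULT ==
["carry(b3,right)", "free(left)", "robot_in(rmA)"]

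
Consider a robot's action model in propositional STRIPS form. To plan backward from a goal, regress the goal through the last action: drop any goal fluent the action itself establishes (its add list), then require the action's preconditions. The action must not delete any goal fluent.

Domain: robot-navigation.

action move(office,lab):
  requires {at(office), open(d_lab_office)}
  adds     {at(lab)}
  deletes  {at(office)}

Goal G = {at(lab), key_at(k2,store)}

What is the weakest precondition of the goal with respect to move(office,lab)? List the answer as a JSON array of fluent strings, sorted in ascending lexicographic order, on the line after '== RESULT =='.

Regress:
  G ∩ del = {}  (empty — regression defined)
  G \ add = {at(lab), key_at(k2,store)} \ {at(lab)} = {key_at(k2,store)}
  ∪ pre   = {key_at(k2,store)} ∪ {at(office), open(d_lab_office)}
          = {at(office), key_at(k2,store), open(d_lab_office)}

== RESULT ==
["at(office)", "key_at(k2,store)", "open(d_lab_office)"]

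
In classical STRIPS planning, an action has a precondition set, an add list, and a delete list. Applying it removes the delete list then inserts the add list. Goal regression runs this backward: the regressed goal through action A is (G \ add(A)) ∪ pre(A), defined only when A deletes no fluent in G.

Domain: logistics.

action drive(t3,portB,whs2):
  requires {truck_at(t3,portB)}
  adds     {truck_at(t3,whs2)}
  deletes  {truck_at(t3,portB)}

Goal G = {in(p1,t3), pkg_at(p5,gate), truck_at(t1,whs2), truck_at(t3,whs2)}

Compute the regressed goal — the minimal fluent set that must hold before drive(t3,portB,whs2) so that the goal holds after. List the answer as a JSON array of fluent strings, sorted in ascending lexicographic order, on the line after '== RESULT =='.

Regress:
  G ∩ del = {}  (empty — regression defined)
  G \ add = {in(p1,t3), pkg_at(p5,gate), truck_at(t1,whs2), truck_at(t3,whs2)} \ {truck_at(t3,whs2)} = {in(p1,t3), pkg_at(p5,gate), truck_at(t1,whs2)}
  ∪ pre   = {in(p1,t3), pkg_at(p5,gate), truck_at(t1,whs2)} ∪ {truck_at(t3,portB)}
          = {in(p1,t3), pkg_at(p5,gate), truck_at(t1,whs2), truck_at(t3,portB)}

== RESULT ==
["in(p1,t3)", "pkg_at(p5,gate)", "truck_at(t1,whs2)", "truck_at(t3,portB)"]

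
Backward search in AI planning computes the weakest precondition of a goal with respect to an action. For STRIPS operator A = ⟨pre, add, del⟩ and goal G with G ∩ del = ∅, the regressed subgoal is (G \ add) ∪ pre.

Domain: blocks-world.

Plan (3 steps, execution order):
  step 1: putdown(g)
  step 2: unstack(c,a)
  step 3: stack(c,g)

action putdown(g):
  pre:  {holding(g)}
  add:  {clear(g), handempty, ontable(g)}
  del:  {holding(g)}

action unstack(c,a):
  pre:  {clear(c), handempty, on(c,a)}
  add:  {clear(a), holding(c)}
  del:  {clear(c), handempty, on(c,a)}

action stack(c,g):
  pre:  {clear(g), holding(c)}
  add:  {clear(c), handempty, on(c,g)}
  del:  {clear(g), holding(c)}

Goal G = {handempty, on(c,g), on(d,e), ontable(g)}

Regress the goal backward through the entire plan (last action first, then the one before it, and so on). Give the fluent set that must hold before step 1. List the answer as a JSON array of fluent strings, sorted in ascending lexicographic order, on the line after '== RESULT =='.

Regress step by step:
  through step 3 (stack(c,g)): drop {handempty, on(c,g)}, keep {on(d,e), ontable(g)}, require {clear(g), holding(c)}
    → {clear(g), holding(c), on(d,e), ontable(g)}
  through step 2 (unstack(c,a)): drop {holding(c)}, keep {clear(g), on(d,e), ontable(g)}, require {clear(c), handempty, on(c,a)}
    → {clear(c), clear(g), handempty, on(c,a), on(d,e), ontable(g)}
  through step 1 (putdown(g)): drop {clear(g), handempty, ontable(g)}, keep {clear(c), on(c,a), on(d,e)}, require {holding(g)}
    → {clear(c), holding(g), on(c,a), on(d,e)}

== RESULT ==
["clear(c)", "holding(g)", "on(c,a)", "on(d,e)"]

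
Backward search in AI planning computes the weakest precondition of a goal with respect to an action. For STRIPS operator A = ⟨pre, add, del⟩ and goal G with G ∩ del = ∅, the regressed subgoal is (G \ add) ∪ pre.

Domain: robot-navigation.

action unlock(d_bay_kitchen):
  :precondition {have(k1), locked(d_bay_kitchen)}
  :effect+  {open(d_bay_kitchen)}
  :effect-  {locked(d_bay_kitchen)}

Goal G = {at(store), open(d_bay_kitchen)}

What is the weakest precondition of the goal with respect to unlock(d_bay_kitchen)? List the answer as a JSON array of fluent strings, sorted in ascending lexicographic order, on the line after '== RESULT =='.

Compute (G \ add) ∪ pre:
  G ∩ del = {}  (empty — regression defined)
  G \ add = {at(store), open(d_bay_kitchen)} \ {open(d_bay_kitchen)} = {at(store)}
  ∪ pre   = {at(store)} ∪ {have(k1), locked(d_bay_kitchen)}
          = {at(store), have(k1), locked(d_bay_kitchen)}

== RESULT ==
["at(store)", "have(k1)", "locked(d_bay_kitchen)"]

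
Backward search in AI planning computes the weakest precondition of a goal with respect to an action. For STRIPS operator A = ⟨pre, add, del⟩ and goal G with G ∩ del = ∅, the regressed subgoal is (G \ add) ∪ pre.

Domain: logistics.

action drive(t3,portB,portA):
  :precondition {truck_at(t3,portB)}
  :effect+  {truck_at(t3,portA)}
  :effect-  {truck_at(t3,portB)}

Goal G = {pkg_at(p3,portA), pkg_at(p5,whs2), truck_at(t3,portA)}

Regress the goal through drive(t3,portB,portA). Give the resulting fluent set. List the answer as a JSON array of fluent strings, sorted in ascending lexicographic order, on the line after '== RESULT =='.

Regress:
  G ∩ del = {}  (empty — regression defined)
  G \ add = {pkg_at(p3,portA), pkg_at(p5,whs2), truck_at(t3,portA)} \ {truck_at(t3,portA)} = {pkg_at(p3,portA), pkg_at(p5,whs2)}
  ∪ pre   = {pkg_at(p3,portA), pkg_at(p5,whs2)} ∪ {truck_at(t3,portB)}
          = {pkg_at(p3,portA), pkg_at(p5,whs2), truck_at(t3,portB)}

== RESULT ==
["pkg_at(p3,portA)", "pkg_at(p5,whs2)", "truck_at(t3,portB)"]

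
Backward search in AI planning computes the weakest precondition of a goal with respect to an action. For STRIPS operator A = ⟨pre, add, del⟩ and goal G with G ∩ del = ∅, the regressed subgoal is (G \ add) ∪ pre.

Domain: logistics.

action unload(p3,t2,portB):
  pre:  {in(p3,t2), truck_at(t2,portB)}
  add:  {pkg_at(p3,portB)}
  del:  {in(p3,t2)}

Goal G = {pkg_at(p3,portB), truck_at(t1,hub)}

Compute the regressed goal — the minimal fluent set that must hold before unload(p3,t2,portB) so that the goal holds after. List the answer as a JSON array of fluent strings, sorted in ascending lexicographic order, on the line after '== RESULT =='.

Regress:
  G ∩ del = {}  (empty — regression defined)
  G \ add = {pkg_at(p3,portB), truck_at(t1,hub)} \ {pkg_at(p3,portB)} = {truck_at(t1,hub)}
  ∪ pre   = {truck_at(t1,hub)} ∪ {in(p3,t2), truck_at(t2,portB)}
          = {in(p3,t2), truck_at(t1,hub), truck_at(t2,portB)}

== RESULT ==
["in(p3,t2)", "truck_at(t1,hub)", "truck_at(t2,portB)"]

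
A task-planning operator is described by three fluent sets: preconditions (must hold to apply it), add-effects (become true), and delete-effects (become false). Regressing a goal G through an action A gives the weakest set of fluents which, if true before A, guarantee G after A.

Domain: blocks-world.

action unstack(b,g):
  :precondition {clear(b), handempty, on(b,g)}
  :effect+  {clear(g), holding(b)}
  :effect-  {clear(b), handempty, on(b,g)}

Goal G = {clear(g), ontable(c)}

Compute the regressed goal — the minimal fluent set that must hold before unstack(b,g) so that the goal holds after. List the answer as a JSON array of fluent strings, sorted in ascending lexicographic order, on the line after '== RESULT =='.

Regress:
  G ∩ del = {}  (empty — regression defined)
  G \ add = {clear(g), ontable(c)} \ {clear(g), holding(b)} = {ontable(c)}
  ∪ pre   = {ontable(c)} ∪ {clear(b), handempty, on(b,g)}
          = {clear(b), handempty, on(b,g), ontable(c)}

== RESULT ==
["clear(b)", "handempty", "on(b,g)", "ontable(c)"]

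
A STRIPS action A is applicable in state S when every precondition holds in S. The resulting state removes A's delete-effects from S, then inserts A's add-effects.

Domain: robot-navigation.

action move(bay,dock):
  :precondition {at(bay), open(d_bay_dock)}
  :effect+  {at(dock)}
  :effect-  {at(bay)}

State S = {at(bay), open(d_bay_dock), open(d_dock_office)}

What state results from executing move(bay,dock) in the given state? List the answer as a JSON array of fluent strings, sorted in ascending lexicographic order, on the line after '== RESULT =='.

Progress:
  pre ⊆ S: {at(bay), open(d_bay_dock)} ⊆ S  — applicable
  S \ del = {open(d_bay_dock), open(d_dock_office)}
  ∪ add   = {at(dock), open(d_bay_dock), open(d_dock_office)}

== RESULT ==
["at(dock)", "open(d_bay_dock)", "open(d_dock_office)"]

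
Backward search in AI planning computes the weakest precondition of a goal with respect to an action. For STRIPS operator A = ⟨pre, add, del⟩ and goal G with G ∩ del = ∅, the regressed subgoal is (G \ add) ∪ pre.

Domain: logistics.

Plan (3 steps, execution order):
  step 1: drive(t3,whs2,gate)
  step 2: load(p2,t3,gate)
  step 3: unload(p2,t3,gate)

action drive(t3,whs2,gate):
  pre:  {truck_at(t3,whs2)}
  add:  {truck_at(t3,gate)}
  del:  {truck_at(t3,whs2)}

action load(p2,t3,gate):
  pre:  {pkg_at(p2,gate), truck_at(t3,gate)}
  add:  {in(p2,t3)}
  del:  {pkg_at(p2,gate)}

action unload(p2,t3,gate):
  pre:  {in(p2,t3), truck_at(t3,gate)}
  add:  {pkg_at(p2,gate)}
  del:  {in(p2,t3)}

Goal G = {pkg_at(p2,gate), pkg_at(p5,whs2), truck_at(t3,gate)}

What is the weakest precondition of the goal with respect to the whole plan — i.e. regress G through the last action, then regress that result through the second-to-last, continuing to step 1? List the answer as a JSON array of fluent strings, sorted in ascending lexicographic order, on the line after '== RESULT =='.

Regress step by step:
  through step 3 (unload(p2,t3,gate)): drop {pkg_at(p2,gate)}, keep {pkg_at(p5,whs2), truck_at(t3,gate)}, require {in(p2,t3), truck_at(t3,gate)}
    → {in(p2,t3), pkg_at(p5,whs2), truck_at(t3,gate)}
  through step 2 (load(p2,t3,gate)): drop {in(p2,t3)}, keep {pkg_at(p5,whs2), truck_at(t3,gate)}, require {pkg_at(p2,gate), truck_at(t3,gate)}
    → {pkg_at(p2,gate), pkg_at(p5,whs2), truck_at(t3,gate)}
  through step 1 (drive(t3,whs2,gate)): drop {truck_at(t3,gate)}, keep {pkg_at(p2,gate), pkg_at(p5,whs2)}, require {truck_at(t3,whs2)}
    → {pkg_at(p2,gate), pkg_at(p5,whs2), truck_at(t3,whs2)}

== RESULT ==
["pkg_at(p2,gate)", "pkg_at(p5,whs2)", "truck_at(t3,whs2)"]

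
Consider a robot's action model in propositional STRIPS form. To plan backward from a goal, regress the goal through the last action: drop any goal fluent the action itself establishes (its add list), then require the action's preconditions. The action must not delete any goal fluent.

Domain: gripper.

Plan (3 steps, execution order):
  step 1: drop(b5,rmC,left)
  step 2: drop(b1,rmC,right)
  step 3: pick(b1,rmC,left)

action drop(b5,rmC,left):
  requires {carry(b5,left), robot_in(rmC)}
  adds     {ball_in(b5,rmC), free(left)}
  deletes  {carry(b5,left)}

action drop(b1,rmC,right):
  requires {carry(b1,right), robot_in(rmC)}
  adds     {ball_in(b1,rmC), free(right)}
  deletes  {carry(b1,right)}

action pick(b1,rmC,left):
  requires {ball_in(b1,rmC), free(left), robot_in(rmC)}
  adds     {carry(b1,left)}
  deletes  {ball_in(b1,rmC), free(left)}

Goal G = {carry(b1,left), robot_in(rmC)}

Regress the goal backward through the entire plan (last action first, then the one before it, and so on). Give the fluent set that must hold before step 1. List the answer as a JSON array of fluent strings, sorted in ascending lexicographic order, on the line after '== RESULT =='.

Work backward from the goal:
  through step 3 (pick(b1,rmC,left)): drop {carry(b1,left)}, keep {robot_in(rmC)}, require {ball_in(b1,rmC), free(left), robot_in(rmC)}
    → {ball_in(b1,rmC), free(left), robot_in(rmC)}
  through step 2 (drop(b1,rmC,right)): drop {ball_in(b1,rmC)}, keep {free(left), robot_in(rmC)}, require {carry(b1,right), robot_in(rmC)}
    → {carry(b1,right), free(left), robot_in(rmC)}
  through step 1 (drop(b5,rmC,left)): drop {free(left)}, keep {carry(b1,right), robot_in(rmC)}, require {carry(b5,left), robot_in(rmC)}
    → {carry(b1,right), carry(b5,left), robot_in(rmC)}

== RESULT ==
["carry(b1,right)", "carry(b5,left)", "robot_in(rmC)"]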